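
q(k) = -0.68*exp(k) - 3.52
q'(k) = -0.68*exp(k)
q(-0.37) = -3.99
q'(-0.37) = -0.47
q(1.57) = -6.79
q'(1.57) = -3.27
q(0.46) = -4.60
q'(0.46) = -1.08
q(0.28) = -4.42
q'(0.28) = -0.90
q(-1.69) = -3.65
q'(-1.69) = -0.13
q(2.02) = -8.65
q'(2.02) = -5.13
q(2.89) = -15.76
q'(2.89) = -12.24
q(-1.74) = -3.64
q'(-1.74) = -0.12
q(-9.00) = -3.52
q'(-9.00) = 0.00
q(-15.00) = -3.52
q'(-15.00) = 0.00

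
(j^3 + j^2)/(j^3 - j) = j/(j - 1)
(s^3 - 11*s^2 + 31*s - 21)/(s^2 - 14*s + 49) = (s^2 - 4*s + 3)/(s - 7)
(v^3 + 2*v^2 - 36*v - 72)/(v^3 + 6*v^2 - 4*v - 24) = (v - 6)/(v - 2)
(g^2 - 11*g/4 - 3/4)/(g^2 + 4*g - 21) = (g + 1/4)/(g + 7)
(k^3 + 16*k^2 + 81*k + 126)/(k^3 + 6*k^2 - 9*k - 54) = (k + 7)/(k - 3)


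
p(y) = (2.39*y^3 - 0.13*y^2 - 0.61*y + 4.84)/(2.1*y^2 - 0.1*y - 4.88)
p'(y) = (0.1 - 4.2*y)*(2.39*y^3 - 0.13*y^2 - 0.61*y + 4.84)/(2.1*y^2 - 0.1*y - 4.88)^2 + (7.17*y^2 - 0.26*y - 0.61)/(2.1*y^2 - 0.1*y - 4.88) = (5.019*y^4 - 0.478*y^3 - 33.6956*y^2 - 19.0592*y + 3.4608)/(4.41*y^4 - 0.42*y^3 - 20.486*y^2 + 0.976*y + 23.8144)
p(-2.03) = -3.63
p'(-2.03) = -0.47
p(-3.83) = -4.90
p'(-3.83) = 1.00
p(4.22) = 5.59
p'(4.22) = 0.85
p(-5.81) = -6.98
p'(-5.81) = 1.08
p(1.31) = -6.53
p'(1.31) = -33.14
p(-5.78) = -6.95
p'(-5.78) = 1.08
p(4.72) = 6.04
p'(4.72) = 0.93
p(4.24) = 5.61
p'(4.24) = 0.86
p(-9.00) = -10.49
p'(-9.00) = 1.11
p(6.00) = 7.31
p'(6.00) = 1.03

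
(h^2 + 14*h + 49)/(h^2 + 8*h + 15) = (h^2 + 14*h + 49)/(h^2 + 8*h + 15)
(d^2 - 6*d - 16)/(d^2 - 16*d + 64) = (d + 2)/(d - 8)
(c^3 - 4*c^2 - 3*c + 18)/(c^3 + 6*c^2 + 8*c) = (c^2 - 6*c + 9)/(c*(c + 4))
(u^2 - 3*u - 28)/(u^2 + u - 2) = (u^2 - 3*u - 28)/(u^2 + u - 2)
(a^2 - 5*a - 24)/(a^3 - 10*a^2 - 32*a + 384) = (a + 3)/(a^2 - 2*a - 48)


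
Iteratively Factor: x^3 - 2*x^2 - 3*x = (x - 3)*(x^2 + x) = (x - 3)*(x + 1)*(x)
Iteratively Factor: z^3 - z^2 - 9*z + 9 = (z - 1)*(z^2 - 9) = (z - 3)*(z - 1)*(z + 3)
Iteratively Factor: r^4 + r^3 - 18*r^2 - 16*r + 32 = (r + 4)*(r^3 - 3*r^2 - 6*r + 8) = (r + 2)*(r + 4)*(r^2 - 5*r + 4) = (r - 4)*(r + 2)*(r + 4)*(r - 1)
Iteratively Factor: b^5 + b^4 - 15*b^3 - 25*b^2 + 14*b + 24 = (b + 3)*(b^4 - 2*b^3 - 9*b^2 + 2*b + 8) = (b - 1)*(b + 3)*(b^3 - b^2 - 10*b - 8) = (b - 4)*(b - 1)*(b + 3)*(b^2 + 3*b + 2) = (b - 4)*(b - 1)*(b + 2)*(b + 3)*(b + 1)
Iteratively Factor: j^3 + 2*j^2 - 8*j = (j)*(j^2 + 2*j - 8) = j*(j + 4)*(j - 2)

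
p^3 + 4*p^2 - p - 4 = (p - 1)*(p + 1)*(p + 4)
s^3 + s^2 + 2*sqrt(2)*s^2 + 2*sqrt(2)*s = s*(s + 1)*(s + 2*sqrt(2))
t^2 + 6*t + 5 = (t + 1)*(t + 5)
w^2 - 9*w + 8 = (w - 8)*(w - 1)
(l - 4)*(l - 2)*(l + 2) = l^3 - 4*l^2 - 4*l + 16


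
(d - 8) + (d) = 2*d - 8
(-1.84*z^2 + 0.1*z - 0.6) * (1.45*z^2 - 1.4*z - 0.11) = -2.668*z^4 + 2.721*z^3 - 0.8076*z^2 + 0.829*z + 0.066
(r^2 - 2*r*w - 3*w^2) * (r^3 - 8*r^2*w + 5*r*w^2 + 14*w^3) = r^5 - 10*r^4*w + 18*r^3*w^2 + 28*r^2*w^3 - 43*r*w^4 - 42*w^5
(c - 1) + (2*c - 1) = 3*c - 2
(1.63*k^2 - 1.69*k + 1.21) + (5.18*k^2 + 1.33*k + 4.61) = 6.81*k^2 - 0.36*k + 5.82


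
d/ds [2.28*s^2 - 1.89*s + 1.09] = 4.56*s - 1.89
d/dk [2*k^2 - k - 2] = 4*k - 1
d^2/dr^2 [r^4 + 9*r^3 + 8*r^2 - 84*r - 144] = 12*r^2 + 54*r + 16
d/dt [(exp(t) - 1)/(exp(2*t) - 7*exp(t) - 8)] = ((1 - exp(t))*(2*exp(t) - 7) + exp(2*t) - 7*exp(t) - 8)*exp(t)/(-exp(2*t) + 7*exp(t) + 8)^2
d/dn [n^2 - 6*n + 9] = 2*n - 6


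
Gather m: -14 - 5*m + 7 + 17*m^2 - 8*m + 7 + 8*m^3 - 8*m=8*m^3 + 17*m^2 - 21*m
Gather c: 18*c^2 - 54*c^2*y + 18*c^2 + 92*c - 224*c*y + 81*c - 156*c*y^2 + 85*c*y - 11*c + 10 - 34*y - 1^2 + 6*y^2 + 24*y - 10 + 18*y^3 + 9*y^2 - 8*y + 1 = c^2*(36 - 54*y) + c*(-156*y^2 - 139*y + 162) + 18*y^3 + 15*y^2 - 18*y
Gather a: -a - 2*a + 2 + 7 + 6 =15 - 3*a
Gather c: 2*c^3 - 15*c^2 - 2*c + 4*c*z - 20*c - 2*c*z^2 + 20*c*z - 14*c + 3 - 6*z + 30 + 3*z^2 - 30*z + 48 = 2*c^3 - 15*c^2 + c*(-2*z^2 + 24*z - 36) + 3*z^2 - 36*z + 81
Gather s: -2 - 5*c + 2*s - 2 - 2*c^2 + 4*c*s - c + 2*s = -2*c^2 - 6*c + s*(4*c + 4) - 4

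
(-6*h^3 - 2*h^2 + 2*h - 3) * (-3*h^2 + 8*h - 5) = 18*h^5 - 42*h^4 + 8*h^3 + 35*h^2 - 34*h + 15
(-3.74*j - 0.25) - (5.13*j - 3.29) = 3.04 - 8.87*j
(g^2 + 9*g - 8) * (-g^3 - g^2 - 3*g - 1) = -g^5 - 10*g^4 - 4*g^3 - 20*g^2 + 15*g + 8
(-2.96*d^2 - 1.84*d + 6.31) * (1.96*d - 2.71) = -5.8016*d^3 + 4.4152*d^2 + 17.354*d - 17.1001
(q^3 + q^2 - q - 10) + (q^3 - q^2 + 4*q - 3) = 2*q^3 + 3*q - 13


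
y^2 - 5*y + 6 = (y - 3)*(y - 2)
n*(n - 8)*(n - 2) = n^3 - 10*n^2 + 16*n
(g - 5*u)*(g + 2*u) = g^2 - 3*g*u - 10*u^2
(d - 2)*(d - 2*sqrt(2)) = d^2 - 2*sqrt(2)*d - 2*d + 4*sqrt(2)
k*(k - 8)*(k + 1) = k^3 - 7*k^2 - 8*k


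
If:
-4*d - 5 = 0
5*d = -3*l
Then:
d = -5/4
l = 25/12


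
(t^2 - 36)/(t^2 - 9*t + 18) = (t + 6)/(t - 3)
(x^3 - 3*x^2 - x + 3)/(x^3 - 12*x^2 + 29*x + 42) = (x^2 - 4*x + 3)/(x^2 - 13*x + 42)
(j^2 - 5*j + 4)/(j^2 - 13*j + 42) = (j^2 - 5*j + 4)/(j^2 - 13*j + 42)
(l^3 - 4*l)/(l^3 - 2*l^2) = (l + 2)/l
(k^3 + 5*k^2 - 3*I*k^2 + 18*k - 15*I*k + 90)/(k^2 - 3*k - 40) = (k^2 - 3*I*k + 18)/(k - 8)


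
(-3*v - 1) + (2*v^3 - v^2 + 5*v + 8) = 2*v^3 - v^2 + 2*v + 7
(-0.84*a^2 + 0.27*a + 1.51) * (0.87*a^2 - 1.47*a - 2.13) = -0.7308*a^4 + 1.4697*a^3 + 2.706*a^2 - 2.7948*a - 3.2163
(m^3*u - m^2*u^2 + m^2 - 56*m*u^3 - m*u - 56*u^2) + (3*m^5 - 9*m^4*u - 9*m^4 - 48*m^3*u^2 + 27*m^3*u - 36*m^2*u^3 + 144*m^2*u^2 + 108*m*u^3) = 3*m^5 - 9*m^4*u - 9*m^4 - 48*m^3*u^2 + 28*m^3*u - 36*m^2*u^3 + 143*m^2*u^2 + m^2 + 52*m*u^3 - m*u - 56*u^2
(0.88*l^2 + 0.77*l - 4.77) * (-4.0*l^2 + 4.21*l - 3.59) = -3.52*l^4 + 0.6248*l^3 + 19.1625*l^2 - 22.846*l + 17.1243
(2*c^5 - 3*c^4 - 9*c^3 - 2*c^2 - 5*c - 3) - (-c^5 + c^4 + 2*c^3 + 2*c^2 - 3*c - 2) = 3*c^5 - 4*c^4 - 11*c^3 - 4*c^2 - 2*c - 1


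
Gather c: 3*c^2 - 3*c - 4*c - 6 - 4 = 3*c^2 - 7*c - 10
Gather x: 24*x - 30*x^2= -30*x^2 + 24*x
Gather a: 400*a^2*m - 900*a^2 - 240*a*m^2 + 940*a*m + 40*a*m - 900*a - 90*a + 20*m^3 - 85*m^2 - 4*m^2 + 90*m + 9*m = a^2*(400*m - 900) + a*(-240*m^2 + 980*m - 990) + 20*m^3 - 89*m^2 + 99*m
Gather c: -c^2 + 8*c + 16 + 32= -c^2 + 8*c + 48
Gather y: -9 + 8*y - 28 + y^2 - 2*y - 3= y^2 + 6*y - 40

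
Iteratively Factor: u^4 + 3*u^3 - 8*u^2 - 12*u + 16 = (u + 4)*(u^3 - u^2 - 4*u + 4) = (u - 1)*(u + 4)*(u^2 - 4) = (u - 1)*(u + 2)*(u + 4)*(u - 2)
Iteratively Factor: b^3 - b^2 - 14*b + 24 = (b + 4)*(b^2 - 5*b + 6) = (b - 2)*(b + 4)*(b - 3)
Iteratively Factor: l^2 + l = (l + 1)*(l)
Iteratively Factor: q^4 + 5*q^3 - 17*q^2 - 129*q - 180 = (q + 3)*(q^3 + 2*q^2 - 23*q - 60) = (q - 5)*(q + 3)*(q^2 + 7*q + 12) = (q - 5)*(q + 3)*(q + 4)*(q + 3)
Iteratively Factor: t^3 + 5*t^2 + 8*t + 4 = (t + 1)*(t^2 + 4*t + 4) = (t + 1)*(t + 2)*(t + 2)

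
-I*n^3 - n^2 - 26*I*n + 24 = (n - 6*I)*(n + 4*I)*(-I*n + 1)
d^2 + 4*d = d*(d + 4)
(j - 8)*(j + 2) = j^2 - 6*j - 16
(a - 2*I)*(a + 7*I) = a^2 + 5*I*a + 14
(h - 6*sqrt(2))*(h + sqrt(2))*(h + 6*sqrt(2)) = h^3 + sqrt(2)*h^2 - 72*h - 72*sqrt(2)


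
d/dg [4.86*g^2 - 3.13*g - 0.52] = 9.72*g - 3.13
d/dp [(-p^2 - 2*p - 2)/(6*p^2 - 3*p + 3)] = (5*p^2 + 6*p - 4)/(3*(4*p^4 - 4*p^3 + 5*p^2 - 2*p + 1))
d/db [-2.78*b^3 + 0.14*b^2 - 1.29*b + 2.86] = -8.34*b^2 + 0.28*b - 1.29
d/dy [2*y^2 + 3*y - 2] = 4*y + 3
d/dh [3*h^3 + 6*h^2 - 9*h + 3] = 9*h^2 + 12*h - 9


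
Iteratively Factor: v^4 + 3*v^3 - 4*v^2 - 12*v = (v + 3)*(v^3 - 4*v) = v*(v + 3)*(v^2 - 4) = v*(v + 2)*(v + 3)*(v - 2)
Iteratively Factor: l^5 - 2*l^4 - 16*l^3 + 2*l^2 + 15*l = (l + 1)*(l^4 - 3*l^3 - 13*l^2 + 15*l) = (l - 5)*(l + 1)*(l^3 + 2*l^2 - 3*l) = (l - 5)*(l - 1)*(l + 1)*(l^2 + 3*l) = l*(l - 5)*(l - 1)*(l + 1)*(l + 3)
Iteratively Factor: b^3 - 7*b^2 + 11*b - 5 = (b - 1)*(b^2 - 6*b + 5) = (b - 5)*(b - 1)*(b - 1)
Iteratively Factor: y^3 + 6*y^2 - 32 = (y + 4)*(y^2 + 2*y - 8) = (y + 4)^2*(y - 2)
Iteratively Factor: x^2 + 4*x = (x + 4)*(x)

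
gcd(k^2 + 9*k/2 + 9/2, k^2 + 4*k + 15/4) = k + 3/2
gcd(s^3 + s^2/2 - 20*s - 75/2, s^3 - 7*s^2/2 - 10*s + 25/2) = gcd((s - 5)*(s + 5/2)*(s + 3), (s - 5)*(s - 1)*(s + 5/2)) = s^2 - 5*s/2 - 25/2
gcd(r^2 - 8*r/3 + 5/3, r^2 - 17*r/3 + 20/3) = r - 5/3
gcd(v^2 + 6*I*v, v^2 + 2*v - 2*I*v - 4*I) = 1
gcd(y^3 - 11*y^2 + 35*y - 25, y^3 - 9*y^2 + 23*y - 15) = y^2 - 6*y + 5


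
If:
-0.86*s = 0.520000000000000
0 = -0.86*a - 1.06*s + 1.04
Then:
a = 1.95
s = -0.60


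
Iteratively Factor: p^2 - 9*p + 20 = (p - 5)*(p - 4)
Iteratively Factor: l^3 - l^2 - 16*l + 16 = (l + 4)*(l^2 - 5*l + 4) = (l - 4)*(l + 4)*(l - 1)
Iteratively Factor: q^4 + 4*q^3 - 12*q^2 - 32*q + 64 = (q - 2)*(q^3 + 6*q^2 - 32) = (q - 2)*(q + 4)*(q^2 + 2*q - 8) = (q - 2)*(q + 4)^2*(q - 2)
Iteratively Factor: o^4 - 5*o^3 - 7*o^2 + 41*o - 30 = (o - 5)*(o^3 - 7*o + 6) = (o - 5)*(o + 3)*(o^2 - 3*o + 2) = (o - 5)*(o - 1)*(o + 3)*(o - 2)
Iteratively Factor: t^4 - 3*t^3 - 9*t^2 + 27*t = (t - 3)*(t^3 - 9*t) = t*(t - 3)*(t^2 - 9) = t*(t - 3)*(t + 3)*(t - 3)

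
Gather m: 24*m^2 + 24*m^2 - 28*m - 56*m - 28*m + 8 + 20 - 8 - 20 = 48*m^2 - 112*m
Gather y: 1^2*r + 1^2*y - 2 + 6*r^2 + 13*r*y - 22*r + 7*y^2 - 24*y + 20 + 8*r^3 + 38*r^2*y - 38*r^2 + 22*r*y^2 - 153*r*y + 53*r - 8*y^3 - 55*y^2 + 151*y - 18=8*r^3 - 32*r^2 + 32*r - 8*y^3 + y^2*(22*r - 48) + y*(38*r^2 - 140*r + 128)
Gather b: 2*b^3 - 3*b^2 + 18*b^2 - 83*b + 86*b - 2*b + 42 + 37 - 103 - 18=2*b^3 + 15*b^2 + b - 42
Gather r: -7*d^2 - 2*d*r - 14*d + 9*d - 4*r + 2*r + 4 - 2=-7*d^2 - 5*d + r*(-2*d - 2) + 2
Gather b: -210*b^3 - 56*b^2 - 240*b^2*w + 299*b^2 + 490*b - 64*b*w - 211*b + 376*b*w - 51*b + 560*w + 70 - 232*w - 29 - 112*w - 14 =-210*b^3 + b^2*(243 - 240*w) + b*(312*w + 228) + 216*w + 27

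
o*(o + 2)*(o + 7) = o^3 + 9*o^2 + 14*o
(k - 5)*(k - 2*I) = k^2 - 5*k - 2*I*k + 10*I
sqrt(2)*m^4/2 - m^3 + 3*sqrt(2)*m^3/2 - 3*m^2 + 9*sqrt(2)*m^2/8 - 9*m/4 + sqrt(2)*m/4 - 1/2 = (m/2 + 1)*(m + 1/2)*(m - sqrt(2))*(sqrt(2)*m + sqrt(2)/2)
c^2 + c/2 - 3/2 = (c - 1)*(c + 3/2)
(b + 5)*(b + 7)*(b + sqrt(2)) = b^3 + sqrt(2)*b^2 + 12*b^2 + 12*sqrt(2)*b + 35*b + 35*sqrt(2)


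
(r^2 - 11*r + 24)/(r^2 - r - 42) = (-r^2 + 11*r - 24)/(-r^2 + r + 42)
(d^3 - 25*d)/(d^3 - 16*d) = (d^2 - 25)/(d^2 - 16)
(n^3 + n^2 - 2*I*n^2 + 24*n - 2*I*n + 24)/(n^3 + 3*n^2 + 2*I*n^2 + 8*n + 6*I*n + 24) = (n^2 + n*(1 - 6*I) - 6*I)/(n^2 + n*(3 - 2*I) - 6*I)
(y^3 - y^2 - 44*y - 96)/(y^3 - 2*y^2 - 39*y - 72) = (y + 4)/(y + 3)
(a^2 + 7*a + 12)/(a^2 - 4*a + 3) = (a^2 + 7*a + 12)/(a^2 - 4*a + 3)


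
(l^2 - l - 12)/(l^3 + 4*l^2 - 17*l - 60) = 1/(l + 5)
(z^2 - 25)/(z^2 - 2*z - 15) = (z + 5)/(z + 3)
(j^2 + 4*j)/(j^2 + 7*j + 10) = j*(j + 4)/(j^2 + 7*j + 10)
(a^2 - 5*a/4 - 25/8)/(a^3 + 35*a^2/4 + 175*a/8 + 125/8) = (2*a - 5)/(2*a^2 + 15*a + 25)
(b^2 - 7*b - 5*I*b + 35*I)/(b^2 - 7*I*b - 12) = (-b^2 + 7*b + 5*I*b - 35*I)/(-b^2 + 7*I*b + 12)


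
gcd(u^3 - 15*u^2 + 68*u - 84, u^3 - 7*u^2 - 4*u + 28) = u^2 - 9*u + 14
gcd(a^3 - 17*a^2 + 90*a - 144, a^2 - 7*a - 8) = a - 8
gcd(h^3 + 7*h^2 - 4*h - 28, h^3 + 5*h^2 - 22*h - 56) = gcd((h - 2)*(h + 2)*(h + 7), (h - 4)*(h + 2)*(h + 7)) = h^2 + 9*h + 14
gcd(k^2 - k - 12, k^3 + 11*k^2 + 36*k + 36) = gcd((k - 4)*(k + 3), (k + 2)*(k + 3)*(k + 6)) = k + 3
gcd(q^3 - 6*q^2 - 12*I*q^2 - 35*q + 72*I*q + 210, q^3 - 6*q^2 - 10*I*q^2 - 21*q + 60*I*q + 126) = q^2 + q*(-6 - 7*I) + 42*I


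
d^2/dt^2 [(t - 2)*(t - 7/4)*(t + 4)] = 6*t + 1/2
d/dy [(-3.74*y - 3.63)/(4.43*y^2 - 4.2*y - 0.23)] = (16.5682*y^2 + 32.1618*y - 14.3858)/(19.6249*y^4 - 37.212*y^3 + 15.6022*y^2 + 1.932*y + 0.0529)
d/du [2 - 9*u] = -9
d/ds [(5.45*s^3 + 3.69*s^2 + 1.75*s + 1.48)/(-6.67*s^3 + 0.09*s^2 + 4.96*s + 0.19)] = (-1.4210854715202e-14*s^5 + 25.1028*s^4 + 77.409*s^3 + 50.8662*s^2 + 1.1358*s - 7.0083)/(44.4889*s^6 - 1.2006*s^5 - 66.1583*s^4 - 1.6418*s^3 + 24.6358*s^2 + 1.8848*s + 0.0361)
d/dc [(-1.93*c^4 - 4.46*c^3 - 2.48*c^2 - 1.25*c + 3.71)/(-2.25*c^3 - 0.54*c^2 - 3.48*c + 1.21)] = (4.3425*c^6 + 2.0844*c^5 + 16.9776*c^4 + 16.0754*c^3 + 16.8081*c^2 - 1.9948*c + 11.3983)/(5.0625*c^6 + 2.43*c^5 + 15.9516*c^4 - 1.6866*c^3 + 10.8036*c^2 - 8.4216*c + 1.4641)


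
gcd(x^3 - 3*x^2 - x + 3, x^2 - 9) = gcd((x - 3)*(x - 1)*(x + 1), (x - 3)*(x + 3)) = x - 3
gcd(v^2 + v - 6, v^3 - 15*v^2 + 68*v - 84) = v - 2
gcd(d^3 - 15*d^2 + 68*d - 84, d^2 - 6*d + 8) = d - 2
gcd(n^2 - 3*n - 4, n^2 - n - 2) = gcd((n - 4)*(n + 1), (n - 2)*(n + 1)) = n + 1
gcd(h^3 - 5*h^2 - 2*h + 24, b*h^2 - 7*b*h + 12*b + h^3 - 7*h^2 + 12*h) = h^2 - 7*h + 12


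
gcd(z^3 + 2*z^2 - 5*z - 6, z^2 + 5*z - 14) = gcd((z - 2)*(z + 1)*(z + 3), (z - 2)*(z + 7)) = z - 2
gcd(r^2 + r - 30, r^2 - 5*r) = r - 5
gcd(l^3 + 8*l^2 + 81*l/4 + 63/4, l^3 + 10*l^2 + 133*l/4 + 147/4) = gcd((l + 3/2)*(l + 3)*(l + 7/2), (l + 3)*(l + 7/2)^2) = l^2 + 13*l/2 + 21/2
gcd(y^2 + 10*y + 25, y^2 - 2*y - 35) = y + 5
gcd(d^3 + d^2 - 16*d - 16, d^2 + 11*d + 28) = d + 4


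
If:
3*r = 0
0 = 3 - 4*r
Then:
No Solution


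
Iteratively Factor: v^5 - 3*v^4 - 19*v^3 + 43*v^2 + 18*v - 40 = (v + 4)*(v^4 - 7*v^3 + 9*v^2 + 7*v - 10) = (v - 5)*(v + 4)*(v^3 - 2*v^2 - v + 2) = (v - 5)*(v + 1)*(v + 4)*(v^2 - 3*v + 2) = (v - 5)*(v - 2)*(v + 1)*(v + 4)*(v - 1)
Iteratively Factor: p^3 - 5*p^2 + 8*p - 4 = (p - 2)*(p^2 - 3*p + 2) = (p - 2)*(p - 1)*(p - 2)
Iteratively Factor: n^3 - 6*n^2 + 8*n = (n)*(n^2 - 6*n + 8) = n*(n - 4)*(n - 2)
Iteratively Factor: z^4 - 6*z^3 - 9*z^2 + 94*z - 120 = (z + 4)*(z^3 - 10*z^2 + 31*z - 30) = (z - 5)*(z + 4)*(z^2 - 5*z + 6) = (z - 5)*(z - 3)*(z + 4)*(z - 2)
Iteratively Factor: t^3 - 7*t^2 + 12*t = (t - 4)*(t^2 - 3*t) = t*(t - 4)*(t - 3)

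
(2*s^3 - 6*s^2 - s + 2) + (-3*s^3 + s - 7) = -s^3 - 6*s^2 - 5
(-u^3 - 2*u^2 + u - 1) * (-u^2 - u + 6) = u^5 + 3*u^4 - 5*u^3 - 12*u^2 + 7*u - 6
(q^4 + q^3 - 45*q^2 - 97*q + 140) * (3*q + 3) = 3*q^5 + 6*q^4 - 132*q^3 - 426*q^2 + 129*q + 420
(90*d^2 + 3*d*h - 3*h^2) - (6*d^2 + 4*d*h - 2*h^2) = 84*d^2 - d*h - h^2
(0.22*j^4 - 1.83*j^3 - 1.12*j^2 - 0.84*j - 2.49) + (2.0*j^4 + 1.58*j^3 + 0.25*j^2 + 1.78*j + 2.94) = 2.22*j^4 - 0.25*j^3 - 0.87*j^2 + 0.94*j + 0.45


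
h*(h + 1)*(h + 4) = h^3 + 5*h^2 + 4*h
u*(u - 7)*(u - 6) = u^3 - 13*u^2 + 42*u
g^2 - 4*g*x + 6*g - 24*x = (g + 6)*(g - 4*x)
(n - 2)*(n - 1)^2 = n^3 - 4*n^2 + 5*n - 2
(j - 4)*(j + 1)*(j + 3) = j^3 - 13*j - 12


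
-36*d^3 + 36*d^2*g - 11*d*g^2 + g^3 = (-6*d + g)*(-3*d + g)*(-2*d + g)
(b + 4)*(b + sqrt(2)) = b^2 + sqrt(2)*b + 4*b + 4*sqrt(2)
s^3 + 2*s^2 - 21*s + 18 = (s - 3)*(s - 1)*(s + 6)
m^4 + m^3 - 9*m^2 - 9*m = m*(m - 3)*(m + 1)*(m + 3)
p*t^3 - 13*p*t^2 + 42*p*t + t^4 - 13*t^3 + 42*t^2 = t*(p + t)*(t - 7)*(t - 6)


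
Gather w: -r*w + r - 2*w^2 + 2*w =r - 2*w^2 + w*(2 - r)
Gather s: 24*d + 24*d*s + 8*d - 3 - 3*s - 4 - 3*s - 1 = 32*d + s*(24*d - 6) - 8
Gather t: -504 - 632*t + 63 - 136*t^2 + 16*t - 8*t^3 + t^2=-8*t^3 - 135*t^2 - 616*t - 441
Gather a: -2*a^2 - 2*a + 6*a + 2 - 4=-2*a^2 + 4*a - 2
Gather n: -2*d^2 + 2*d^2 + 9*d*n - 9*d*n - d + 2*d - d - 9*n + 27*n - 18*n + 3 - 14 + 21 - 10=0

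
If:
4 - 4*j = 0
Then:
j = 1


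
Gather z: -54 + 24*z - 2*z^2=-2*z^2 + 24*z - 54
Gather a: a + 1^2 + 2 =a + 3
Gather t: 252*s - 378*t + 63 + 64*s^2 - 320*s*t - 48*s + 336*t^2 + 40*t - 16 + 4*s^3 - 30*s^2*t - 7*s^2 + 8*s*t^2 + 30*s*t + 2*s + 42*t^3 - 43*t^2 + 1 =4*s^3 + 57*s^2 + 206*s + 42*t^3 + t^2*(8*s + 293) + t*(-30*s^2 - 290*s - 338) + 48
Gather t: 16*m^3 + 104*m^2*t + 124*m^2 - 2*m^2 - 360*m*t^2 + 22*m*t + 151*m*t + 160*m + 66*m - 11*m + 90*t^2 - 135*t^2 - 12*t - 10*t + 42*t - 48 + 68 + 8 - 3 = 16*m^3 + 122*m^2 + 215*m + t^2*(-360*m - 45) + t*(104*m^2 + 173*m + 20) + 25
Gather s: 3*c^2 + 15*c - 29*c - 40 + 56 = 3*c^2 - 14*c + 16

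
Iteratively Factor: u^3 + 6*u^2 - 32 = (u + 4)*(u^2 + 2*u - 8) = (u + 4)^2*(u - 2)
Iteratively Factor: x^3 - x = (x + 1)*(x^2 - x) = x*(x + 1)*(x - 1)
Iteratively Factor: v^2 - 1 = (v - 1)*(v + 1)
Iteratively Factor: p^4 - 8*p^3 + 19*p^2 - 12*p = (p - 3)*(p^3 - 5*p^2 + 4*p) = (p - 3)*(p - 1)*(p^2 - 4*p) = p*(p - 3)*(p - 1)*(p - 4)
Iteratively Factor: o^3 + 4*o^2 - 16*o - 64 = (o + 4)*(o^2 - 16) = (o + 4)^2*(o - 4)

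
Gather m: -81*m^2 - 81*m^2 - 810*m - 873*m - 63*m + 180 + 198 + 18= -162*m^2 - 1746*m + 396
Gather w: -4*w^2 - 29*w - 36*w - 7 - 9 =-4*w^2 - 65*w - 16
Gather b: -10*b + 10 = 10 - 10*b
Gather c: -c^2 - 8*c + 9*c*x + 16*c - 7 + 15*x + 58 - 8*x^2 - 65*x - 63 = -c^2 + c*(9*x + 8) - 8*x^2 - 50*x - 12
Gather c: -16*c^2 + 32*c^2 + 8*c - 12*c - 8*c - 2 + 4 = 16*c^2 - 12*c + 2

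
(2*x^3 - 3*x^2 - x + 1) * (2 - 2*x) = -4*x^4 + 10*x^3 - 4*x^2 - 4*x + 2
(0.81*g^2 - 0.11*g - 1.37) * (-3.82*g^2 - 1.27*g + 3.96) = -3.0942*g^4 - 0.6085*g^3 + 8.5807*g^2 + 1.3043*g - 5.4252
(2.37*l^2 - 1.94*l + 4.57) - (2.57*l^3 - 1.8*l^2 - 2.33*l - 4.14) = -2.57*l^3 + 4.17*l^2 + 0.39*l + 8.71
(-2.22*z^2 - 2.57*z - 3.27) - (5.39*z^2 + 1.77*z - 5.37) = -7.61*z^2 - 4.34*z + 2.1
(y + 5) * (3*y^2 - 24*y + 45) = 3*y^3 - 9*y^2 - 75*y + 225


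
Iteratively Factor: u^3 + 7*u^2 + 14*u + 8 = (u + 2)*(u^2 + 5*u + 4) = (u + 1)*(u + 2)*(u + 4)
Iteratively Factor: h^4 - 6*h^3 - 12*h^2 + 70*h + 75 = (h - 5)*(h^3 - h^2 - 17*h - 15) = (h - 5)*(h + 1)*(h^2 - 2*h - 15) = (h - 5)*(h + 1)*(h + 3)*(h - 5)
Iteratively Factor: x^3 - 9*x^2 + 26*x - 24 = (x - 4)*(x^2 - 5*x + 6) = (x - 4)*(x - 2)*(x - 3)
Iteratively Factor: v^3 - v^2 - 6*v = (v)*(v^2 - v - 6) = v*(v - 3)*(v + 2)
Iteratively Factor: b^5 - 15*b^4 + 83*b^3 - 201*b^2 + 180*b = (b)*(b^4 - 15*b^3 + 83*b^2 - 201*b + 180) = b*(b - 3)*(b^3 - 12*b^2 + 47*b - 60) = b*(b - 3)^2*(b^2 - 9*b + 20) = b*(b - 5)*(b - 3)^2*(b - 4)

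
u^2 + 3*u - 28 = (u - 4)*(u + 7)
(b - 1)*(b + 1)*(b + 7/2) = b^3 + 7*b^2/2 - b - 7/2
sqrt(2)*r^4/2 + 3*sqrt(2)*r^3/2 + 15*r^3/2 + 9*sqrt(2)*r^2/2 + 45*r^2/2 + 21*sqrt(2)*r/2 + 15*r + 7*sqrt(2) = (r + 2)*(r + sqrt(2)/2)*(r + 7*sqrt(2))*(sqrt(2)*r/2 + sqrt(2)/2)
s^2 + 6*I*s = s*(s + 6*I)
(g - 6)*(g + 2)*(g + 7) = g^3 + 3*g^2 - 40*g - 84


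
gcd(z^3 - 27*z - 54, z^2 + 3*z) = z + 3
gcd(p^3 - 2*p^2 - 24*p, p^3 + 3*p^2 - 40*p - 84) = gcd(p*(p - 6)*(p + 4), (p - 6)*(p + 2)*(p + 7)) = p - 6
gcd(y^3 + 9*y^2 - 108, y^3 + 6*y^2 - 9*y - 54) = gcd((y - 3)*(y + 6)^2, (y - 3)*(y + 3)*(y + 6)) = y^2 + 3*y - 18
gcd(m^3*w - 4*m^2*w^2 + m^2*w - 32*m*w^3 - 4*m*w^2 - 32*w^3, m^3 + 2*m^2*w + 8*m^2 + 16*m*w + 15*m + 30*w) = 1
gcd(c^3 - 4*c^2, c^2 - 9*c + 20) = c - 4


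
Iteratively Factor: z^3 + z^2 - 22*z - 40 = (z - 5)*(z^2 + 6*z + 8) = (z - 5)*(z + 4)*(z + 2)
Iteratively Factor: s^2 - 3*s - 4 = (s + 1)*(s - 4)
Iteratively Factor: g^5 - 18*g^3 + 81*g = (g - 3)*(g^4 + 3*g^3 - 9*g^2 - 27*g) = (g - 3)^2*(g^3 + 6*g^2 + 9*g) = g*(g - 3)^2*(g^2 + 6*g + 9) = g*(g - 3)^2*(g + 3)*(g + 3)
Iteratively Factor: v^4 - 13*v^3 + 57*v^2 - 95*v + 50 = (v - 5)*(v^3 - 8*v^2 + 17*v - 10) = (v - 5)^2*(v^2 - 3*v + 2) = (v - 5)^2*(v - 2)*(v - 1)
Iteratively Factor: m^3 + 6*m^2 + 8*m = (m + 4)*(m^2 + 2*m) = m*(m + 4)*(m + 2)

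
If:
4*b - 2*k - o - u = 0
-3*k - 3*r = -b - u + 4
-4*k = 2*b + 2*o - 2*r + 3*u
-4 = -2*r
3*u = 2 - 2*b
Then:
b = 5/14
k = -43/14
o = 50/7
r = 2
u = 3/7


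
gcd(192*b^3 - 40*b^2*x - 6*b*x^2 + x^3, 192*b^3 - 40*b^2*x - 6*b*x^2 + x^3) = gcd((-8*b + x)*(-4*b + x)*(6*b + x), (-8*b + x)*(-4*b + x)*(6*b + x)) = 192*b^3 - 40*b^2*x - 6*b*x^2 + x^3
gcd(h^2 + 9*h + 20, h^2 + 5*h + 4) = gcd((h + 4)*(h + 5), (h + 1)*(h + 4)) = h + 4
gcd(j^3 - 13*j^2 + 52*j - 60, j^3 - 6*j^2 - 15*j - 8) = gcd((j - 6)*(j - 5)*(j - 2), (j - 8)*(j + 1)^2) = 1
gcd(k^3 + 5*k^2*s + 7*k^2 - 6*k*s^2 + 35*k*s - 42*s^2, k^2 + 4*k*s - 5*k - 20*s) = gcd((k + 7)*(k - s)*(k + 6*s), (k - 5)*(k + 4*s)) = 1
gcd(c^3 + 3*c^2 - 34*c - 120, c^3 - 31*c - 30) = c^2 - c - 30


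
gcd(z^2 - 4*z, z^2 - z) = z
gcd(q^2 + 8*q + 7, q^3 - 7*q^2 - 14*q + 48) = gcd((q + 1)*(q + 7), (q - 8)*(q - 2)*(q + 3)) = 1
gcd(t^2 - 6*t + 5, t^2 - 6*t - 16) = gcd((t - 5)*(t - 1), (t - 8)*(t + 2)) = 1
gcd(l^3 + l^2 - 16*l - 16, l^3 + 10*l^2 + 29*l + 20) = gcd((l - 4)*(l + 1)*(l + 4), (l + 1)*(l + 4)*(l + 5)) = l^2 + 5*l + 4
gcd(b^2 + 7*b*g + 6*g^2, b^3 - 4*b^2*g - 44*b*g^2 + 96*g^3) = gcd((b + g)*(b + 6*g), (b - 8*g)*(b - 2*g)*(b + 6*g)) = b + 6*g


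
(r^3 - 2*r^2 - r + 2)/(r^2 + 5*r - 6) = (r^2 - r - 2)/(r + 6)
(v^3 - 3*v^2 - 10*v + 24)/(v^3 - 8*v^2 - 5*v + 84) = (v - 2)/(v - 7)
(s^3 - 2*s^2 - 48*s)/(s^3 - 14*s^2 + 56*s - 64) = s*(s + 6)/(s^2 - 6*s + 8)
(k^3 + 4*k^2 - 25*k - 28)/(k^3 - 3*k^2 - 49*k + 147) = (k^2 - 3*k - 4)/(k^2 - 10*k + 21)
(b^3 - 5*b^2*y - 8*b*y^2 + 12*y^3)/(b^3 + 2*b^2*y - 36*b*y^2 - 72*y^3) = (b - y)/(b + 6*y)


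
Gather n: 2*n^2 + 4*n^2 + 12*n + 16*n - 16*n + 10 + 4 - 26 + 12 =6*n^2 + 12*n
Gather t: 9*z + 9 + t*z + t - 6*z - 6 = t*(z + 1) + 3*z + 3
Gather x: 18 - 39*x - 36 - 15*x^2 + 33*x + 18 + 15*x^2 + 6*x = 0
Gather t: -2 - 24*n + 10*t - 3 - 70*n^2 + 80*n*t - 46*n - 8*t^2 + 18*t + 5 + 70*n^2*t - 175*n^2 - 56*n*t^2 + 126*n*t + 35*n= -245*n^2 - 35*n + t^2*(-56*n - 8) + t*(70*n^2 + 206*n + 28)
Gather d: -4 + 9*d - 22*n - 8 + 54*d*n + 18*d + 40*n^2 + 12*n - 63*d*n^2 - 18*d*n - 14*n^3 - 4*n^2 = d*(-63*n^2 + 36*n + 27) - 14*n^3 + 36*n^2 - 10*n - 12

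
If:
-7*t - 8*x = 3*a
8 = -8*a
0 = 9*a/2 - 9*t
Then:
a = -1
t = -1/2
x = 13/16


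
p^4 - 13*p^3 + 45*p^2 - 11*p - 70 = (p - 7)*(p - 5)*(p - 2)*(p + 1)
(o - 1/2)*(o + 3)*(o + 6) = o^3 + 17*o^2/2 + 27*o/2 - 9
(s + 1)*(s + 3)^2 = s^3 + 7*s^2 + 15*s + 9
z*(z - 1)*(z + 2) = z^3 + z^2 - 2*z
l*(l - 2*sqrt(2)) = l^2 - 2*sqrt(2)*l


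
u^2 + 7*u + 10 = (u + 2)*(u + 5)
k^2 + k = k*(k + 1)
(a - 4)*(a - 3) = a^2 - 7*a + 12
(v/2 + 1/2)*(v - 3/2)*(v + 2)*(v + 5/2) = v^4/2 + 2*v^3 + 5*v^2/8 - 37*v/8 - 15/4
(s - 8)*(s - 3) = s^2 - 11*s + 24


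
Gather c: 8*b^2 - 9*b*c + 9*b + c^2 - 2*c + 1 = 8*b^2 + 9*b + c^2 + c*(-9*b - 2) + 1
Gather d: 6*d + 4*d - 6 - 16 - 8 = 10*d - 30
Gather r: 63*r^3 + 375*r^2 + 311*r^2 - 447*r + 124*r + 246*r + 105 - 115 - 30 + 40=63*r^3 + 686*r^2 - 77*r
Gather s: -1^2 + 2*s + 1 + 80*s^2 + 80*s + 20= 80*s^2 + 82*s + 20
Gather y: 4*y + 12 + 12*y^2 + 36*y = 12*y^2 + 40*y + 12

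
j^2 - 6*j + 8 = (j - 4)*(j - 2)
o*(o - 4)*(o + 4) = o^3 - 16*o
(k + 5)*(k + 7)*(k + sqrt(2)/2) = k^3 + sqrt(2)*k^2/2 + 12*k^2 + 6*sqrt(2)*k + 35*k + 35*sqrt(2)/2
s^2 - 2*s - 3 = (s - 3)*(s + 1)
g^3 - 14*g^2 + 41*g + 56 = (g - 8)*(g - 7)*(g + 1)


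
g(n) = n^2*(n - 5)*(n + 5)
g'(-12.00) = -6312.00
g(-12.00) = 17136.00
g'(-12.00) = -6312.00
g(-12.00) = 17136.00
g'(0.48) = -23.56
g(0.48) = -5.71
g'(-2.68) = 57.00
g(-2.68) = -127.97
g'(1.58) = -63.22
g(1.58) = -56.18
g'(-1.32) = 56.80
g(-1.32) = -40.52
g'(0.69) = -33.19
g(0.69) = -11.68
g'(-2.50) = 62.50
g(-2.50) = -117.19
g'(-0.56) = 27.30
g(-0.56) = -7.74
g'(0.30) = -14.89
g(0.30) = -2.24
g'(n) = n^2*(n - 5) + n^2*(n + 5) + 2*n*(n - 5)*(n + 5) = 4*n^3 - 50*n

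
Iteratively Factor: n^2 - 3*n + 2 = (n - 1)*(n - 2)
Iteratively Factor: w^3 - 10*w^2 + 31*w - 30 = (w - 3)*(w^2 - 7*w + 10) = (w - 5)*(w - 3)*(w - 2)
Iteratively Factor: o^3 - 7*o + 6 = (o - 2)*(o^2 + 2*o - 3) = (o - 2)*(o - 1)*(o + 3)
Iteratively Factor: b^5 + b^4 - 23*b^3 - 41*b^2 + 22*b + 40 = (b + 1)*(b^4 - 23*b^2 - 18*b + 40) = (b + 1)*(b + 2)*(b^3 - 2*b^2 - 19*b + 20) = (b + 1)*(b + 2)*(b + 4)*(b^2 - 6*b + 5) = (b - 1)*(b + 1)*(b + 2)*(b + 4)*(b - 5)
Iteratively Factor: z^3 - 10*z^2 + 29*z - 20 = (z - 1)*(z^2 - 9*z + 20) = (z - 4)*(z - 1)*(z - 5)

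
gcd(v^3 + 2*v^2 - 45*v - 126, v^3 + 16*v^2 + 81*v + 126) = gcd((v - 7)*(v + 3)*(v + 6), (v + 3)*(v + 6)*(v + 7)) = v^2 + 9*v + 18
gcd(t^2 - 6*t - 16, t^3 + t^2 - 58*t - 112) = t^2 - 6*t - 16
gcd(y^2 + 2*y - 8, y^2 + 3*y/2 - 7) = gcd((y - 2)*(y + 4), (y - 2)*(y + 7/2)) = y - 2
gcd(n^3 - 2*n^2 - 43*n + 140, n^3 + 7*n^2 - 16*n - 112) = n^2 + 3*n - 28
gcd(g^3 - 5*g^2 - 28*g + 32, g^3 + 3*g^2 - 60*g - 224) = g^2 - 4*g - 32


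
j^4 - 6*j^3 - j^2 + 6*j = j*(j - 6)*(j - 1)*(j + 1)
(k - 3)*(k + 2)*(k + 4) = k^3 + 3*k^2 - 10*k - 24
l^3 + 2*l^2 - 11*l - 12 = (l - 3)*(l + 1)*(l + 4)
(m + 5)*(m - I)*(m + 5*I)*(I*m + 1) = I*m^4 - 3*m^3 + 5*I*m^3 - 15*m^2 + 9*I*m^2 + 5*m + 45*I*m + 25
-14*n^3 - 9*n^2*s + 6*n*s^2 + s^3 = (-2*n + s)*(n + s)*(7*n + s)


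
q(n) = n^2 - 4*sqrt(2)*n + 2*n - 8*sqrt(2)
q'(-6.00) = -15.66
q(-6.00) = 46.63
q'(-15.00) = -33.66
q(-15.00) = 268.54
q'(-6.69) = -17.04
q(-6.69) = 57.91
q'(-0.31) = -4.28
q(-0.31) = -10.08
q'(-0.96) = -5.58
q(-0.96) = -6.88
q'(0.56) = -2.54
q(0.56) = -13.05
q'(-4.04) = -11.74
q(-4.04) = 19.78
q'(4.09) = 4.52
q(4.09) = -9.54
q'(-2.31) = -8.28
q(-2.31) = 2.47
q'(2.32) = 0.98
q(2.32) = -14.42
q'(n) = 2*n - 4*sqrt(2) + 2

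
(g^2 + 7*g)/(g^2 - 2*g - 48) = g*(g + 7)/(g^2 - 2*g - 48)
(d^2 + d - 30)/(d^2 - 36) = (d - 5)/(d - 6)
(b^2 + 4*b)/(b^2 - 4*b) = (b + 4)/(b - 4)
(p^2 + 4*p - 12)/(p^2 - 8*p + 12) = (p + 6)/(p - 6)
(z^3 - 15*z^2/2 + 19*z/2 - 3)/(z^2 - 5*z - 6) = (2*z^2 - 3*z + 1)/(2*(z + 1))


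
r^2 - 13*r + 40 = (r - 8)*(r - 5)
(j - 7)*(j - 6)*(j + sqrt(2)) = j^3 - 13*j^2 + sqrt(2)*j^2 - 13*sqrt(2)*j + 42*j + 42*sqrt(2)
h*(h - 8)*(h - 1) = h^3 - 9*h^2 + 8*h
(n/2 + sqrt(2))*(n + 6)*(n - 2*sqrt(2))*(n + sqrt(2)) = n^4/2 + sqrt(2)*n^3/2 + 3*n^3 - 4*n^2 + 3*sqrt(2)*n^2 - 24*n - 4*sqrt(2)*n - 24*sqrt(2)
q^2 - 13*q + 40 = (q - 8)*(q - 5)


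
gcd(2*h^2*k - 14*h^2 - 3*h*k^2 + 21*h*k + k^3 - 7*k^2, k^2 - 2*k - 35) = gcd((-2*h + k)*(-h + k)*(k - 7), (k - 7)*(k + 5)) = k - 7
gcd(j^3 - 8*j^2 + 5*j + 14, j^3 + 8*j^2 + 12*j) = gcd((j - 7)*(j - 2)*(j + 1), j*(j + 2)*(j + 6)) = 1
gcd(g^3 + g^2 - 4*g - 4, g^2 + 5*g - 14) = g - 2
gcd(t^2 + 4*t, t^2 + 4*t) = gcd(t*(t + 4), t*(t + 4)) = t^2 + 4*t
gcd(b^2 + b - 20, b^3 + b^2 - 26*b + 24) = b - 4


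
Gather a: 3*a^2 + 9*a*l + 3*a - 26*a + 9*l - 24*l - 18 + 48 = 3*a^2 + a*(9*l - 23) - 15*l + 30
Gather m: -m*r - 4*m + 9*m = m*(5 - r)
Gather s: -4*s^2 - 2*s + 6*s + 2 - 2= -4*s^2 + 4*s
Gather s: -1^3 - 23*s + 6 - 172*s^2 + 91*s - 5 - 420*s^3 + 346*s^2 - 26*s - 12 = -420*s^3 + 174*s^2 + 42*s - 12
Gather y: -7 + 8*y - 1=8*y - 8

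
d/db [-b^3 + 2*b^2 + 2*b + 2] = -3*b^2 + 4*b + 2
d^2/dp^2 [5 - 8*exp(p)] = -8*exp(p)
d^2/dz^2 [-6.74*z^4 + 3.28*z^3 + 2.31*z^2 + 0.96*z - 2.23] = -80.88*z^2 + 19.68*z + 4.62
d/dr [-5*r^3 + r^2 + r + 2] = -15*r^2 + 2*r + 1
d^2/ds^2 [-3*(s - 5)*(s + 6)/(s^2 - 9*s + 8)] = 12*(-5*s^3 + 57*s^2 - 393*s + 1027)/(s^6 - 27*s^5 + 267*s^4 - 1161*s^3 + 2136*s^2 - 1728*s + 512)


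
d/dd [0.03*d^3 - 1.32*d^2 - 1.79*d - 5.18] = 0.09*d^2 - 2.64*d - 1.79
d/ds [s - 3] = 1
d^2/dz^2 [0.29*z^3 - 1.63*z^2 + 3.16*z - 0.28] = 1.74*z - 3.26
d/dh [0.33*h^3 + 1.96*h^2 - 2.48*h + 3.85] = 0.99*h^2 + 3.92*h - 2.48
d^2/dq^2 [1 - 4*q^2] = -8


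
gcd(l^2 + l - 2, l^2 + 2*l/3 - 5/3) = l - 1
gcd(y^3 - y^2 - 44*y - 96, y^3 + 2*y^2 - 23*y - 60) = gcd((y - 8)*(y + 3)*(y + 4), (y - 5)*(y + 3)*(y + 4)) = y^2 + 7*y + 12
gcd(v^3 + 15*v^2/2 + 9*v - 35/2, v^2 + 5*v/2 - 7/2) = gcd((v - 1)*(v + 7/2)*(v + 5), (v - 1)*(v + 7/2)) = v^2 + 5*v/2 - 7/2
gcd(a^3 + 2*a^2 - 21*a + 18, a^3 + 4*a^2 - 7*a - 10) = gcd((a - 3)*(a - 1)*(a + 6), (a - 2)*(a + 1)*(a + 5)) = 1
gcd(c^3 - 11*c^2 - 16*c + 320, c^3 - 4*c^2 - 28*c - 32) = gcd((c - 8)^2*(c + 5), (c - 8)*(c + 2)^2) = c - 8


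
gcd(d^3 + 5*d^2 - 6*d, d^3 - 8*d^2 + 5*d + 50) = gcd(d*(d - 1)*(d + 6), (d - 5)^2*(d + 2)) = 1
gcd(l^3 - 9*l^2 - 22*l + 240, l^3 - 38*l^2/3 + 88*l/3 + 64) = l^2 - 14*l + 48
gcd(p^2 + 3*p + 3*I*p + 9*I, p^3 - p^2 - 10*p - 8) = 1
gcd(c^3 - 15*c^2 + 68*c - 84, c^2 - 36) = c - 6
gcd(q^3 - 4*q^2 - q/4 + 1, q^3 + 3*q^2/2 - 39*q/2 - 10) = q^2 - 7*q/2 - 2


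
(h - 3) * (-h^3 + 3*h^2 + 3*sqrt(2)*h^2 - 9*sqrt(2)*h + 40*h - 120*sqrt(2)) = -h^4 + 3*sqrt(2)*h^3 + 6*h^3 - 18*sqrt(2)*h^2 + 31*h^2 - 93*sqrt(2)*h - 120*h + 360*sqrt(2)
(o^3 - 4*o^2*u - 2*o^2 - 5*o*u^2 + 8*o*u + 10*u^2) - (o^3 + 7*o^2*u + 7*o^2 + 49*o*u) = -11*o^2*u - 9*o^2 - 5*o*u^2 - 41*o*u + 10*u^2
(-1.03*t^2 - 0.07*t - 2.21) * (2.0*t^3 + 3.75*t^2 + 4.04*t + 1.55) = -2.06*t^5 - 4.0025*t^4 - 8.8437*t^3 - 10.1668*t^2 - 9.0369*t - 3.4255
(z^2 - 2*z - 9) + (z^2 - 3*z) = 2*z^2 - 5*z - 9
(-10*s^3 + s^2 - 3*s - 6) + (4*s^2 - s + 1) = -10*s^3 + 5*s^2 - 4*s - 5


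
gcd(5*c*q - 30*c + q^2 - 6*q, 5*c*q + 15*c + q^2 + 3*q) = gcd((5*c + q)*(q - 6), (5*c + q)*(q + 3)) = 5*c + q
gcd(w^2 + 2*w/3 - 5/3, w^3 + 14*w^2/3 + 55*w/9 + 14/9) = 1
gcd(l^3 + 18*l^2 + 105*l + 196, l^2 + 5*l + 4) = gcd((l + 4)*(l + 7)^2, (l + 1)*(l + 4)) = l + 4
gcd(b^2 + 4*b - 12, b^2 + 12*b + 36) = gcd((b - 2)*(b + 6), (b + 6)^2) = b + 6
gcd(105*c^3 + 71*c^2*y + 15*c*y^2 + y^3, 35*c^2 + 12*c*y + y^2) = 35*c^2 + 12*c*y + y^2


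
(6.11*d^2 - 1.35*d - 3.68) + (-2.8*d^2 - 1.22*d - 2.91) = 3.31*d^2 - 2.57*d - 6.59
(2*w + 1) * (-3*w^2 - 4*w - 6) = -6*w^3 - 11*w^2 - 16*w - 6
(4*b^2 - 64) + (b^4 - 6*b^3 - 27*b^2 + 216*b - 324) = b^4 - 6*b^3 - 23*b^2 + 216*b - 388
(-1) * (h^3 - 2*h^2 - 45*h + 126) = -h^3 + 2*h^2 + 45*h - 126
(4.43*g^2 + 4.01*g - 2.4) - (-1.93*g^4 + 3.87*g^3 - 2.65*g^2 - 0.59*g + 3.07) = 1.93*g^4 - 3.87*g^3 + 7.08*g^2 + 4.6*g - 5.47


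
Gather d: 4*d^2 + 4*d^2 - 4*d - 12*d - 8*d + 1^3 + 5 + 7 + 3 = 8*d^2 - 24*d + 16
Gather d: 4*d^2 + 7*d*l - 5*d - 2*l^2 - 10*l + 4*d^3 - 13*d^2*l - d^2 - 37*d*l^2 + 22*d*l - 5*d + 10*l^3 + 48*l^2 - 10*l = 4*d^3 + d^2*(3 - 13*l) + d*(-37*l^2 + 29*l - 10) + 10*l^3 + 46*l^2 - 20*l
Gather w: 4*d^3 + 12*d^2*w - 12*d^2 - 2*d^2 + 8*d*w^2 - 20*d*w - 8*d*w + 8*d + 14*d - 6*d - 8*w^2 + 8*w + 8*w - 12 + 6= 4*d^3 - 14*d^2 + 16*d + w^2*(8*d - 8) + w*(12*d^2 - 28*d + 16) - 6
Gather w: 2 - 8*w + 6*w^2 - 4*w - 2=6*w^2 - 12*w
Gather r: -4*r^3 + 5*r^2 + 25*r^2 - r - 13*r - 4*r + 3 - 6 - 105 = -4*r^3 + 30*r^2 - 18*r - 108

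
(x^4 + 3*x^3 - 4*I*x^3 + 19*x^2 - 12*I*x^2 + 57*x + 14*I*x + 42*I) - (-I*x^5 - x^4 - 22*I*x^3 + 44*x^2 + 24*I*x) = I*x^5 + 2*x^4 + 3*x^3 + 18*I*x^3 - 25*x^2 - 12*I*x^2 + 57*x - 10*I*x + 42*I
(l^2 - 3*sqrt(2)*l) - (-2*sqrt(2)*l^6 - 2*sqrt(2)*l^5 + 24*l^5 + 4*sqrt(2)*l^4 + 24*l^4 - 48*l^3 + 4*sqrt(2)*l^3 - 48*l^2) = 2*sqrt(2)*l^6 - 24*l^5 + 2*sqrt(2)*l^5 - 24*l^4 - 4*sqrt(2)*l^4 - 4*sqrt(2)*l^3 + 48*l^3 + 49*l^2 - 3*sqrt(2)*l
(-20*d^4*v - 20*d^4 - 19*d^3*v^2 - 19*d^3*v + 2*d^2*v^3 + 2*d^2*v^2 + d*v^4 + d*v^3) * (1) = -20*d^4*v - 20*d^4 - 19*d^3*v^2 - 19*d^3*v + 2*d^2*v^3 + 2*d^2*v^2 + d*v^4 + d*v^3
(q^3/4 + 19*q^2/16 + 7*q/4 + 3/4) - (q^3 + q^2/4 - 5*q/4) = -3*q^3/4 + 15*q^2/16 + 3*q + 3/4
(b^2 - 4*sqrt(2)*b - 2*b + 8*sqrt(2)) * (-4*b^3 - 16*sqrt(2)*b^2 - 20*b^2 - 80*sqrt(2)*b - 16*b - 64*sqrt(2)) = -4*b^5 - 12*b^4 + 152*b^3 + 416*b^2 - 768*b - 1024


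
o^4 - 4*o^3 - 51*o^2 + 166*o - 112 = (o - 8)*(o - 2)*(o - 1)*(o + 7)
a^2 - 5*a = a*(a - 5)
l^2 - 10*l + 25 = (l - 5)^2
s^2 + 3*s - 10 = (s - 2)*(s + 5)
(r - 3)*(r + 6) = r^2 + 3*r - 18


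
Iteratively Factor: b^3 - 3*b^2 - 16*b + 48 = (b - 3)*(b^2 - 16) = (b - 4)*(b - 3)*(b + 4)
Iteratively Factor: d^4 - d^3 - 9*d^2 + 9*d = (d)*(d^3 - d^2 - 9*d + 9) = d*(d - 1)*(d^2 - 9) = d*(d - 1)*(d + 3)*(d - 3)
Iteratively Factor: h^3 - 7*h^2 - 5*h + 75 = (h - 5)*(h^2 - 2*h - 15) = (h - 5)*(h + 3)*(h - 5)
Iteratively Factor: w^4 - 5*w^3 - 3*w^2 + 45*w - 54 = (w - 2)*(w^3 - 3*w^2 - 9*w + 27) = (w - 3)*(w - 2)*(w^2 - 9) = (w - 3)*(w - 2)*(w + 3)*(w - 3)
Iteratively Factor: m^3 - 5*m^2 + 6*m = (m - 3)*(m^2 - 2*m) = m*(m - 3)*(m - 2)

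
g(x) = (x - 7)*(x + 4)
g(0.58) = -29.40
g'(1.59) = 0.18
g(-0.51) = -26.21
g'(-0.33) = -3.66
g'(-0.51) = -4.02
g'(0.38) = -2.24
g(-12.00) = 152.00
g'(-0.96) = -4.92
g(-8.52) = 70.15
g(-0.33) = -26.90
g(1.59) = -30.24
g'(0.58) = -1.84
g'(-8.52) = -20.04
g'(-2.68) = -8.36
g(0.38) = -29.00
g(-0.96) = -24.20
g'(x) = 2*x - 3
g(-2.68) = -12.78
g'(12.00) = 21.00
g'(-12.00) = -27.00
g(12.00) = 80.00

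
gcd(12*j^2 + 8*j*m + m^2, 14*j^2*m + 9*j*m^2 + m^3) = 2*j + m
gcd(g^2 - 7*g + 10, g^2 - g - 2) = g - 2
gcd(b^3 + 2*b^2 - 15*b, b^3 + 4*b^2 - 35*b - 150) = b + 5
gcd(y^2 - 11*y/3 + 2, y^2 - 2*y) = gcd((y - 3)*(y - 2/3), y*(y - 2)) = 1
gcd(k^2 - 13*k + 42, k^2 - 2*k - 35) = k - 7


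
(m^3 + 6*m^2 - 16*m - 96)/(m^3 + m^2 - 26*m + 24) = (m + 4)/(m - 1)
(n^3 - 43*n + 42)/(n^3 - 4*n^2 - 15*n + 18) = (n + 7)/(n + 3)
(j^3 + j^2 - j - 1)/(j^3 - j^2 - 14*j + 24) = (j^3 + j^2 - j - 1)/(j^3 - j^2 - 14*j + 24)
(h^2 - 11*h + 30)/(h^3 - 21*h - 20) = (h - 6)/(h^2 + 5*h + 4)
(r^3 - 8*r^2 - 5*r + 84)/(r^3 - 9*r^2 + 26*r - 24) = (r^2 - 4*r - 21)/(r^2 - 5*r + 6)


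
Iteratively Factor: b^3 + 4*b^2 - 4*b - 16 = (b + 2)*(b^2 + 2*b - 8) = (b - 2)*(b + 2)*(b + 4)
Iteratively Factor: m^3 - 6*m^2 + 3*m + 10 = (m - 5)*(m^2 - m - 2) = (m - 5)*(m + 1)*(m - 2)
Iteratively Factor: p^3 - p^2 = (p)*(p^2 - p) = p^2*(p - 1)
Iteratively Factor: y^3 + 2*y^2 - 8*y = (y - 2)*(y^2 + 4*y) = (y - 2)*(y + 4)*(y)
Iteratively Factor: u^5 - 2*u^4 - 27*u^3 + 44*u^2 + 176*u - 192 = (u + 3)*(u^4 - 5*u^3 - 12*u^2 + 80*u - 64) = (u - 4)*(u + 3)*(u^3 - u^2 - 16*u + 16) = (u - 4)^2*(u + 3)*(u^2 + 3*u - 4) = (u - 4)^2*(u + 3)*(u + 4)*(u - 1)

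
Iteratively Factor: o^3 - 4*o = (o - 2)*(o^2 + 2*o) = o*(o - 2)*(o + 2)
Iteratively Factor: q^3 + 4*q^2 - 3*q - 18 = (q + 3)*(q^2 + q - 6) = (q - 2)*(q + 3)*(q + 3)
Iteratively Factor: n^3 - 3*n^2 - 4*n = (n - 4)*(n^2 + n) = n*(n - 4)*(n + 1)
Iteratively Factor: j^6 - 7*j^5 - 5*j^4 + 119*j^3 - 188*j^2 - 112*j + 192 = (j + 1)*(j^5 - 8*j^4 + 3*j^3 + 116*j^2 - 304*j + 192) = (j - 4)*(j + 1)*(j^4 - 4*j^3 - 13*j^2 + 64*j - 48) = (j - 4)^2*(j + 1)*(j^3 - 13*j + 12) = (j - 4)^2*(j - 3)*(j + 1)*(j^2 + 3*j - 4) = (j - 4)^2*(j - 3)*(j + 1)*(j + 4)*(j - 1)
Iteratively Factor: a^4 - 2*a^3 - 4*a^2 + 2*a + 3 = (a + 1)*(a^3 - 3*a^2 - a + 3) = (a + 1)^2*(a^2 - 4*a + 3) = (a - 3)*(a + 1)^2*(a - 1)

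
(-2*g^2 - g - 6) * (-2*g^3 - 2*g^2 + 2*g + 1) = 4*g^5 + 6*g^4 + 10*g^3 + 8*g^2 - 13*g - 6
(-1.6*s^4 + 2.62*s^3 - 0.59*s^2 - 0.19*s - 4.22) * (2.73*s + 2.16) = -4.368*s^5 + 3.6966*s^4 + 4.0485*s^3 - 1.7931*s^2 - 11.931*s - 9.1152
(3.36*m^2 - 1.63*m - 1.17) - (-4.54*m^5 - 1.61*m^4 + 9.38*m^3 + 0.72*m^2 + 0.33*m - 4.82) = 4.54*m^5 + 1.61*m^4 - 9.38*m^3 + 2.64*m^2 - 1.96*m + 3.65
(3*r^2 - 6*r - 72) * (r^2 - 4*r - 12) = 3*r^4 - 18*r^3 - 84*r^2 + 360*r + 864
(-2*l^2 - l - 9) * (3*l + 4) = -6*l^3 - 11*l^2 - 31*l - 36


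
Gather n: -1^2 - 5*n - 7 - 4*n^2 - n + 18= -4*n^2 - 6*n + 10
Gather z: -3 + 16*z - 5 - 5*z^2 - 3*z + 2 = -5*z^2 + 13*z - 6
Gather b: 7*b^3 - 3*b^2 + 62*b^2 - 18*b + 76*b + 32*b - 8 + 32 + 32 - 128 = 7*b^3 + 59*b^2 + 90*b - 72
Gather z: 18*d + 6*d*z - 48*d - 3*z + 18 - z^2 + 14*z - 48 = -30*d - z^2 + z*(6*d + 11) - 30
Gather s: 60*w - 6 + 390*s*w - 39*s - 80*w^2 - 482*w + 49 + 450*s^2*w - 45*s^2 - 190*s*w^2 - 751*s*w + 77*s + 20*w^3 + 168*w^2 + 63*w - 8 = s^2*(450*w - 45) + s*(-190*w^2 - 361*w + 38) + 20*w^3 + 88*w^2 - 359*w + 35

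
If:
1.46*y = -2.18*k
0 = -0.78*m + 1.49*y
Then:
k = -0.669724770642202*y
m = 1.91025641025641*y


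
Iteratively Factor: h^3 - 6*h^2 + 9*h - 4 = (h - 4)*(h^2 - 2*h + 1) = (h - 4)*(h - 1)*(h - 1)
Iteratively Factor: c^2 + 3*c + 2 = (c + 2)*(c + 1)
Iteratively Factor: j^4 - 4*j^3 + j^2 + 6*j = (j - 3)*(j^3 - j^2 - 2*j) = (j - 3)*(j + 1)*(j^2 - 2*j) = j*(j - 3)*(j + 1)*(j - 2)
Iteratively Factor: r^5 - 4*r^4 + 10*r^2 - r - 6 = (r + 1)*(r^4 - 5*r^3 + 5*r^2 + 5*r - 6) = (r + 1)^2*(r^3 - 6*r^2 + 11*r - 6) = (r - 1)*(r + 1)^2*(r^2 - 5*r + 6) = (r - 3)*(r - 1)*(r + 1)^2*(r - 2)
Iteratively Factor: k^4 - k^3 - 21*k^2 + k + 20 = (k + 1)*(k^3 - 2*k^2 - 19*k + 20) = (k - 1)*(k + 1)*(k^2 - k - 20) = (k - 1)*(k + 1)*(k + 4)*(k - 5)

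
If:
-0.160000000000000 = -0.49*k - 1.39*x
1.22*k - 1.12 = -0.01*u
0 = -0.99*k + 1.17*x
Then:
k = 0.10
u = 100.28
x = 0.08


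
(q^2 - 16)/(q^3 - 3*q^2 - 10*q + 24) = (q + 4)/(q^2 + q - 6)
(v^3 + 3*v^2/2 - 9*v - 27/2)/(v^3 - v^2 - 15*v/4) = 2*(v^2 - 9)/(v*(2*v - 5))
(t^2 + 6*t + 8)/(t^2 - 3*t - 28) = (t + 2)/(t - 7)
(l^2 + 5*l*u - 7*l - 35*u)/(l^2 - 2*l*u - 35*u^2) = (7 - l)/(-l + 7*u)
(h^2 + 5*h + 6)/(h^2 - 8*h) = (h^2 + 5*h + 6)/(h*(h - 8))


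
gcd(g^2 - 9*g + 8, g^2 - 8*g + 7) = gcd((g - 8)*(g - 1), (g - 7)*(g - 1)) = g - 1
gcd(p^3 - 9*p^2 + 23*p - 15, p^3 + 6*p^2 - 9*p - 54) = p - 3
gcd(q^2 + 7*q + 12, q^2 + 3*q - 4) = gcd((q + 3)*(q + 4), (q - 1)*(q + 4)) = q + 4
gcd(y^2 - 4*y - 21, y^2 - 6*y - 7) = y - 7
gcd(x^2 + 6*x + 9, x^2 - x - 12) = x + 3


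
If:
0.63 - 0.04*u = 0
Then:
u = 15.75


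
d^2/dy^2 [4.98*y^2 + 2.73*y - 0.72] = 9.96000000000000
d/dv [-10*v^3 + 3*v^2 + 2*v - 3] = -30*v^2 + 6*v + 2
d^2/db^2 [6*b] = 0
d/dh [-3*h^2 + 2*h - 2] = 2 - 6*h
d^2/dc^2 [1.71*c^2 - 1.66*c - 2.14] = 3.42000000000000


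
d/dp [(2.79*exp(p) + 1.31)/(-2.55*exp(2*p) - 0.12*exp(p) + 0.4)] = (7.1145*exp(2*p) + 6.681*exp(p) + 1.2732)*exp(p)/(6.5025*exp(4*p) + 0.612*exp(3*p) - 2.0256*exp(2*p) - 0.096*exp(p) + 0.16)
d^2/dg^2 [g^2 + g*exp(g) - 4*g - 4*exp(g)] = g*exp(g) - 2*exp(g) + 2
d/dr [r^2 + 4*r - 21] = 2*r + 4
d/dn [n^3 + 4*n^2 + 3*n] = 3*n^2 + 8*n + 3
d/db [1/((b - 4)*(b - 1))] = (5 - 2*b)/(b^4 - 10*b^3 + 33*b^2 - 40*b + 16)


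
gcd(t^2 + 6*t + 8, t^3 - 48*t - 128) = t + 4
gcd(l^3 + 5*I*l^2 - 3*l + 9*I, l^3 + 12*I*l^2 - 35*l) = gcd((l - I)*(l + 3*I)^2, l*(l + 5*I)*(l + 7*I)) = 1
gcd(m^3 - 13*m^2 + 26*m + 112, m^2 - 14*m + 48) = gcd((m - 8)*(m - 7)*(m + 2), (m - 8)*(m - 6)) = m - 8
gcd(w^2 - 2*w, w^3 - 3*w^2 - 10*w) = w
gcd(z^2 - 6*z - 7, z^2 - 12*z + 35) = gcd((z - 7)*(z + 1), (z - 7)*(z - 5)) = z - 7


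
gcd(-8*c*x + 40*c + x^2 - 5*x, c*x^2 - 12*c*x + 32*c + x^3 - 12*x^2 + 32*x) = 1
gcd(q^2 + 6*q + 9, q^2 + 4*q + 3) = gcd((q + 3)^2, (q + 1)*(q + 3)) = q + 3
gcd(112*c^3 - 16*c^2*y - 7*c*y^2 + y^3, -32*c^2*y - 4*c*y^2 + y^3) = 4*c + y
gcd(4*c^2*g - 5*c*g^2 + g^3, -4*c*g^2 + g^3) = 4*c*g - g^2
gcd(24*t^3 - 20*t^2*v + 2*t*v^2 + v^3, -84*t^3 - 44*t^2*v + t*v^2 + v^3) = 6*t + v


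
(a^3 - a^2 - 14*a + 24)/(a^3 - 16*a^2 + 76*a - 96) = (a^2 + a - 12)/(a^2 - 14*a + 48)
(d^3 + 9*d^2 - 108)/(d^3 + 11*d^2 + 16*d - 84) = (d^2 + 3*d - 18)/(d^2 + 5*d - 14)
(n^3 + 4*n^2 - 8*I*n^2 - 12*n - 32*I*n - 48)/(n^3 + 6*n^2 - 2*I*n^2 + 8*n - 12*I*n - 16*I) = (n - 6*I)/(n + 2)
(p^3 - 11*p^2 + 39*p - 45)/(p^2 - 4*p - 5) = (p^2 - 6*p + 9)/(p + 1)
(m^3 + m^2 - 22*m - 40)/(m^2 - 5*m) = m + 6 + 8/m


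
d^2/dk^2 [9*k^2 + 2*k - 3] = 18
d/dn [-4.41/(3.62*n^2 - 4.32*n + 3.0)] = (31.9284*n - 19.0512)/(3.62*n^2 - 4.32*n + 3.0)^2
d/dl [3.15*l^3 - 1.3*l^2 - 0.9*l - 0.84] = 9.45*l^2 - 2.6*l - 0.9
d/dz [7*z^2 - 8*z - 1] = 14*z - 8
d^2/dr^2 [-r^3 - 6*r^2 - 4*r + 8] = -6*r - 12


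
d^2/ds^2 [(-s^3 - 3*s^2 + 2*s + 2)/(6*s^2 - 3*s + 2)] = 6*(7*s^3 + 114*s^2 - 64*s - 2)/(216*s^6 - 324*s^5 + 378*s^4 - 243*s^3 + 126*s^2 - 36*s + 8)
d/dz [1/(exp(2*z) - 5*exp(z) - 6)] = (5 - 2*exp(z))*exp(z)/(-exp(2*z) + 5*exp(z) + 6)^2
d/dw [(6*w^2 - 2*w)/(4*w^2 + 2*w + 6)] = (5*w^2 + 18*w - 3)/(4*w^4 + 4*w^3 + 13*w^2 + 6*w + 9)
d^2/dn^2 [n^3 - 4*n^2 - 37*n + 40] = 6*n - 8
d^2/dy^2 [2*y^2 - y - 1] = 4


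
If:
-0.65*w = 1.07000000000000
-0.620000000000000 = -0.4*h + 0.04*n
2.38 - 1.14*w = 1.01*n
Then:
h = 1.97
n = 4.21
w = -1.65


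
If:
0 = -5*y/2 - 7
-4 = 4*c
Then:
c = -1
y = -14/5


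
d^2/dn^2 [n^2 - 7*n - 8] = 2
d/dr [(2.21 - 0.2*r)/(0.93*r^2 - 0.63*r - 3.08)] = (0.186*r^2 - 4.1106*r + 2.0083)/(0.8649*r^4 - 1.1718*r^3 - 5.3319*r^2 + 3.8808*r + 9.4864)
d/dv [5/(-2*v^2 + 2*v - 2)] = 5*(2*v - 1)/(2*(v^2 - v + 1)^2)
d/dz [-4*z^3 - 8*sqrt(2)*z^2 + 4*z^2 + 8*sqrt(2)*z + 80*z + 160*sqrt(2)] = -12*z^2 - 16*sqrt(2)*z + 8*z + 8*sqrt(2) + 80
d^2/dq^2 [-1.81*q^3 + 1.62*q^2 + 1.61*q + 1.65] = 3.24 - 10.86*q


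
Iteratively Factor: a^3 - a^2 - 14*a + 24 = (a - 2)*(a^2 + a - 12) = (a - 3)*(a - 2)*(a + 4)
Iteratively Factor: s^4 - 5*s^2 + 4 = (s - 2)*(s^3 + 2*s^2 - s - 2) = (s - 2)*(s - 1)*(s^2 + 3*s + 2) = (s - 2)*(s - 1)*(s + 2)*(s + 1)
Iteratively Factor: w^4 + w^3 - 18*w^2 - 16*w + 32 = (w + 4)*(w^3 - 3*w^2 - 6*w + 8) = (w - 1)*(w + 4)*(w^2 - 2*w - 8) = (w - 4)*(w - 1)*(w + 4)*(w + 2)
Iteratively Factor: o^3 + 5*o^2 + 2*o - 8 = (o + 4)*(o^2 + o - 2) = (o - 1)*(o + 4)*(o + 2)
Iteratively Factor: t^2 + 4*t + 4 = (t + 2)*(t + 2)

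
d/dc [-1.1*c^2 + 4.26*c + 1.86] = 4.26 - 2.2*c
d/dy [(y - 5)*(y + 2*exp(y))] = y + (y - 5)*(2*exp(y) + 1) + 2*exp(y)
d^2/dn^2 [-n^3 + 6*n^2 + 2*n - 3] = 12 - 6*n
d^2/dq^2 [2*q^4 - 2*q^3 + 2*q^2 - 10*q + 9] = 24*q^2 - 12*q + 4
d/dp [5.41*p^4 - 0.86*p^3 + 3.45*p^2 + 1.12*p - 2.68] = 21.64*p^3 - 2.58*p^2 + 6.9*p + 1.12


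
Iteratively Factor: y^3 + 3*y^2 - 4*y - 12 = (y + 2)*(y^2 + y - 6) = (y - 2)*(y + 2)*(y + 3)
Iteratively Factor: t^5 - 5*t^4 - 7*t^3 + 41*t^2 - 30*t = (t)*(t^4 - 5*t^3 - 7*t^2 + 41*t - 30) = t*(t - 5)*(t^3 - 7*t + 6) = t*(t - 5)*(t - 2)*(t^2 + 2*t - 3) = t*(t - 5)*(t - 2)*(t - 1)*(t + 3)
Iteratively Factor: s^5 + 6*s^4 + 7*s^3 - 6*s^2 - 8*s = (s + 2)*(s^4 + 4*s^3 - s^2 - 4*s) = (s + 1)*(s + 2)*(s^3 + 3*s^2 - 4*s) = (s + 1)*(s + 2)*(s + 4)*(s^2 - s) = s*(s + 1)*(s + 2)*(s + 4)*(s - 1)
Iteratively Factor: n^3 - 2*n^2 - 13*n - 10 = (n + 2)*(n^2 - 4*n - 5) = (n + 1)*(n + 2)*(n - 5)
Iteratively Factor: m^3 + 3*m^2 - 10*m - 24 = (m + 4)*(m^2 - m - 6) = (m + 2)*(m + 4)*(m - 3)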